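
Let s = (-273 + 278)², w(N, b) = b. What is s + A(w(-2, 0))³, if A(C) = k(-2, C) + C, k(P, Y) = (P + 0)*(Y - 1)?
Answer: 33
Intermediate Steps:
k(P, Y) = P*(-1 + Y)
s = 25 (s = 5² = 25)
A(C) = 2 - C (A(C) = -2*(-1 + C) + C = (2 - 2*C) + C = 2 - C)
s + A(w(-2, 0))³ = 25 + (2 - 1*0)³ = 25 + (2 + 0)³ = 25 + 2³ = 25 + 8 = 33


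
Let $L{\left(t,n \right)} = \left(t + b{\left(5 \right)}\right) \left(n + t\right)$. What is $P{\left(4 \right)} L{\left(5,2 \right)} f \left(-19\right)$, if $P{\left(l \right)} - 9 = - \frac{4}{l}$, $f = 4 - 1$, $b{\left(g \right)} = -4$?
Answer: $-3192$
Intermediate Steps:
$f = 3$ ($f = 4 - 1 = 3$)
$L{\left(t,n \right)} = \left(-4 + t\right) \left(n + t\right)$ ($L{\left(t,n \right)} = \left(t - 4\right) \left(n + t\right) = \left(-4 + t\right) \left(n + t\right)$)
$P{\left(l \right)} = 9 - \frac{4}{l}$
$P{\left(4 \right)} L{\left(5,2 \right)} f \left(-19\right) = \left(9 - \frac{4}{4}\right) \left(5^{2} - 8 - 20 + 2 \cdot 5\right) 3 \left(-19\right) = \left(9 - 1\right) \left(25 - 8 - 20 + 10\right) 3 \left(-19\right) = \left(9 - 1\right) 7 \cdot 3 \left(-19\right) = 8 \cdot 21 \left(-19\right) = 168 \left(-19\right) = -3192$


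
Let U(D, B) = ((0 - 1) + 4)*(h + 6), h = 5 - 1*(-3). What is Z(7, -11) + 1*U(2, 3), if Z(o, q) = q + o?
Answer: 38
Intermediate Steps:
Z(o, q) = o + q
h = 8 (h = 5 + 3 = 8)
U(D, B) = 42 (U(D, B) = ((0 - 1) + 4)*(8 + 6) = (-1 + 4)*14 = 3*14 = 42)
Z(7, -11) + 1*U(2, 3) = (7 - 11) + 1*42 = -4 + 42 = 38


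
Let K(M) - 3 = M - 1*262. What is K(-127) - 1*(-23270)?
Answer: 22884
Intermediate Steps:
K(M) = -259 + M (K(M) = 3 + (M - 1*262) = 3 + (M - 262) = 3 + (-262 + M) = -259 + M)
K(-127) - 1*(-23270) = (-259 - 127) - 1*(-23270) = -386 + 23270 = 22884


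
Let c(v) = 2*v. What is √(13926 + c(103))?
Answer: 2*√3533 ≈ 118.88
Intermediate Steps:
√(13926 + c(103)) = √(13926 + 2*103) = √(13926 + 206) = √14132 = 2*√3533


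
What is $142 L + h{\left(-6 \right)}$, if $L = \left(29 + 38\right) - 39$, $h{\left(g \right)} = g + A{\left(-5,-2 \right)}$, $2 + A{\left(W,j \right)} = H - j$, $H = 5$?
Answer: $3975$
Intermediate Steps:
$A{\left(W,j \right)} = 3 - j$ ($A{\left(W,j \right)} = -2 - \left(-5 + j\right) = 3 - j$)
$h{\left(g \right)} = 5 + g$ ($h{\left(g \right)} = g + \left(3 - -2\right) = g + \left(3 + 2\right) = g + 5 = 5 + g$)
$L = 28$ ($L = 67 - 39 = 28$)
$142 L + h{\left(-6 \right)} = 142 \cdot 28 + \left(5 - 6\right) = 3976 - 1 = 3975$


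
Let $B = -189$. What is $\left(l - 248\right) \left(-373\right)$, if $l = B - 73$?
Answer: $190230$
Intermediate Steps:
$l = -262$ ($l = -189 - 73 = -262$)
$\left(l - 248\right) \left(-373\right) = \left(-262 - 248\right) \left(-373\right) = \left(-510\right) \left(-373\right) = 190230$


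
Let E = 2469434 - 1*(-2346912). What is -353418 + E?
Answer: 4462928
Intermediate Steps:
E = 4816346 (E = 2469434 + 2346912 = 4816346)
-353418 + E = -353418 + 4816346 = 4462928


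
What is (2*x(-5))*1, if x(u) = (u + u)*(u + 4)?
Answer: 20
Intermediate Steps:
x(u) = 2*u*(4 + u) (x(u) = (2*u)*(4 + u) = 2*u*(4 + u))
(2*x(-5))*1 = (2*(2*(-5)*(4 - 5)))*1 = (2*(2*(-5)*(-1)))*1 = (2*10)*1 = 20*1 = 20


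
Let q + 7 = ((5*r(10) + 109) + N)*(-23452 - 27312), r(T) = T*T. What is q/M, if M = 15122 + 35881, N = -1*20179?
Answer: 36794499/1889 ≈ 19478.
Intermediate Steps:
N = -20179
r(T) = T²
q = 993451473 (q = -7 + ((5*10² + 109) - 20179)*(-23452 - 27312) = -7 + ((5*100 + 109) - 20179)*(-50764) = -7 + ((500 + 109) - 20179)*(-50764) = -7 + (609 - 20179)*(-50764) = -7 - 19570*(-50764) = -7 + 993451480 = 993451473)
M = 51003
q/M = 993451473/51003 = 993451473*(1/51003) = 36794499/1889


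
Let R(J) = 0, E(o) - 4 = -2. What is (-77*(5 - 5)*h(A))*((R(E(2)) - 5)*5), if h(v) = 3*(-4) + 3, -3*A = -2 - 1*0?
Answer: 0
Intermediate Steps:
E(o) = 2 (E(o) = 4 - 2 = 2)
A = 2/3 (A = -(-2 - 1*0)/3 = -(-2 + 0)/3 = -1/3*(-2) = 2/3 ≈ 0.66667)
h(v) = -9 (h(v) = -12 + 3 = -9)
(-77*(5 - 5)*h(A))*((R(E(2)) - 5)*5) = (-77*(5 - 5)*(-9))*((0 - 5)*5) = (-0*(-9))*(-5*5) = -77*0*(-25) = 0*(-25) = 0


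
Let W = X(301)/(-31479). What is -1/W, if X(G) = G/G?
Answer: 31479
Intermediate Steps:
X(G) = 1
W = -1/31479 (W = 1/(-31479) = 1*(-1/31479) = -1/31479 ≈ -3.1767e-5)
-1/W = -1/(-1/31479) = -1*(-31479) = 31479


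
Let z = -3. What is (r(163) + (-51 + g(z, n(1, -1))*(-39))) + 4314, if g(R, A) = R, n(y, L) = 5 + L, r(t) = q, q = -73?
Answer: 4307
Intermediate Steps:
r(t) = -73
(r(163) + (-51 + g(z, n(1, -1))*(-39))) + 4314 = (-73 + (-51 - 3*(-39))) + 4314 = (-73 + (-51 + 117)) + 4314 = (-73 + 66) + 4314 = -7 + 4314 = 4307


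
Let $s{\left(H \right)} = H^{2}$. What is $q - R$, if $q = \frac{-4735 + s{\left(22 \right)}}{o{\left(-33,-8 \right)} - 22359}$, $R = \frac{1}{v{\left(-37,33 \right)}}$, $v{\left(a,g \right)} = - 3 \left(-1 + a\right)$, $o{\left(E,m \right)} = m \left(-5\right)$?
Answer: $\frac{462295}{2544366} \approx 0.18169$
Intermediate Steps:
$o{\left(E,m \right)} = - 5 m$
$v{\left(a,g \right)} = 3 - 3 a$
$R = \frac{1}{114}$ ($R = \frac{1}{3 - -111} = \frac{1}{3 + 111} = \frac{1}{114} \approx 0.0087719$)
$q = \frac{4251}{22319}$ ($q = \frac{-4735 + 22^{2}}{\left(-5\right) \left(-8\right) - 22359} = \frac{-4735 + 484}{40 - 22359} = - \frac{4251}{-22319} = \left(-4251\right) \left(- \frac{1}{22319}\right) = \frac{4251}{22319} \approx 0.19047$)
$q - R = \frac{4251}{22319} - \frac{1}{114} = \frac{462295}{2544366}$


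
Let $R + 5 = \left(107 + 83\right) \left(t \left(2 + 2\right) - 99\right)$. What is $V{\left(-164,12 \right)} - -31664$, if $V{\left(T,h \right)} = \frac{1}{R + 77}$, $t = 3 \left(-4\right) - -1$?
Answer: $\frac{858031071}{27098} \approx 31664.0$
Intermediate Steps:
$t = -11$ ($t = -12 + 1 = -11$)
$R = -27175$ ($R = -5 + \left(107 + 83\right) \left(- 11 \left(2 + 2\right) - 99\right) = -5 + 190 \left(\left(-11\right) 4 - 99\right) = -5 + 190 \left(-44 - 99\right) = -5 + 190 \left(-143\right) = -5 - 27170 = -27175$)
$V{\left(T,h \right)} = - \frac{1}{27098}$ ($V{\left(T,h \right)} = \frac{1}{-27175 + 77} = \frac{1}{-27098} = - \frac{1}{27098}$)
$V{\left(-164,12 \right)} - -31664 = - \frac{1}{27098} - -31664 = - \frac{1}{27098} + 31664 = \frac{858031071}{27098}$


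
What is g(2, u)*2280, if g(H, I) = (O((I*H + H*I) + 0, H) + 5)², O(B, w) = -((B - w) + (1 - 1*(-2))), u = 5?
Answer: 583680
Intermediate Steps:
O(B, w) = -3 + w - B (O(B, w) = -((B - w) + (1 + 2)) = -((B - w) + 3) = -(3 + B - w) = -3 + w - B)
g(H, I) = (2 + H - 2*H*I)² (g(H, I) = ((-3 + H - ((I*H + H*I) + 0)) + 5)² = ((-3 + H - ((H*I + H*I) + 0)) + 5)² = ((-3 + H - (2*H*I + 0)) + 5)² = ((-3 + H - 2*H*I) + 5)² = (2 + H - 2*H*I)²)
g(2, u)*2280 = (2 + 2 - 2*2*5)²*2280 = (2 + 2 - 20)²*2280 = (-16)²*2280 = 256*2280 = 583680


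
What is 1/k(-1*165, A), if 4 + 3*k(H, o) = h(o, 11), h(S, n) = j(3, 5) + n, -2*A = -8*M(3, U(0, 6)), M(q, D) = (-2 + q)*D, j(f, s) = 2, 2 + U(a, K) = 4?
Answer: ⅓ ≈ 0.33333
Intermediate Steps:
U(a, K) = 2 (U(a, K) = -2 + 4 = 2)
M(q, D) = D*(-2 + q)
A = 8 (A = -(-4)*2*(-2 + 3) = -(-4)*2*1 = -(-4)*2 = -½*(-16) = 8)
h(S, n) = 2 + n
k(H, o) = 3 (k(H, o) = -4/3 + (2 + 11)/3 = -4/3 + (⅓)*13 = -4/3 + 13/3 = 3)
1/k(-1*165, A) = 1/3 = ⅓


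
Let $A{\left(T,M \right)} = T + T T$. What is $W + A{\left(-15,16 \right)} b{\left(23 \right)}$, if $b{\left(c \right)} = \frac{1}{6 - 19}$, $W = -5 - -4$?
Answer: $- \frac{223}{13} \approx -17.154$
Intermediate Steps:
$W = -1$ ($W = -5 + 4 = -1$)
$A{\left(T,M \right)} = T + T^{2}$
$b{\left(c \right)} = - \frac{1}{13}$ ($b{\left(c \right)} = \frac{1}{-13} = - \frac{1}{13}$)
$W + A{\left(-15,16 \right)} b{\left(23 \right)} = -1 + - 15 \left(1 - 15\right) \left(- \frac{1}{13}\right) = -1 + \left(-15\right) \left(-14\right) \left(- \frac{1}{13}\right) = -1 + 210 \left(- \frac{1}{13}\right) = -1 - \frac{210}{13} = - \frac{223}{13}$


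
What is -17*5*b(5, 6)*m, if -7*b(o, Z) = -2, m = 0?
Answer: 0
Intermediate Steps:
b(o, Z) = 2/7 (b(o, Z) = -⅐*(-2) = 2/7)
-17*5*b(5, 6)*m = -17*5*(2/7)*0 = -170*0/7 = -17*0 = 0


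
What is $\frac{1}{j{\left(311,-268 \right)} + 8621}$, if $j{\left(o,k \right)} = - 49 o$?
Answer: $- \frac{1}{6618} \approx -0.0001511$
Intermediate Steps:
$\frac{1}{j{\left(311,-268 \right)} + 8621} = \frac{1}{\left(-49\right) 311 + 8621} = \frac{1}{-15239 + 8621} = \frac{1}{-6618} = - \frac{1}{6618}$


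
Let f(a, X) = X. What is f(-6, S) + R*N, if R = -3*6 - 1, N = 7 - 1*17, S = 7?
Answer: 197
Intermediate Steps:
N = -10 (N = 7 - 17 = -10)
R = -19 (R = -18 - 1 = -19)
f(-6, S) + R*N = 7 - 19*(-10) = 7 + 190 = 197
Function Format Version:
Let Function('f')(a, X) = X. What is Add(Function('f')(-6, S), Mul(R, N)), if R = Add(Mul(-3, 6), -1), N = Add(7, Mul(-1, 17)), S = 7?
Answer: 197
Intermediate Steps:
N = -10 (N = Add(7, -17) = -10)
R = -19 (R = Add(-18, -1) = -19)
Add(Function('f')(-6, S), Mul(R, N)) = Add(7, Mul(-19, -10)) = Add(7, 190) = 197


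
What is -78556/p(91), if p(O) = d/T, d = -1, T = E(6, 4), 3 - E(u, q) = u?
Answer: -235668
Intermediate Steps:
E(u, q) = 3 - u
T = -3 (T = 3 - 1*6 = 3 - 6 = -3)
p(O) = 1/3 (p(O) = -1/(-3) = -1*(-1/3) = 1/3)
-78556/p(91) = -78556/1/3 = -78556*3 = -235668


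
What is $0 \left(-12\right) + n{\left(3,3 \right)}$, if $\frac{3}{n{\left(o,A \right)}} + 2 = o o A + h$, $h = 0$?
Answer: $\frac{3}{25} \approx 0.12$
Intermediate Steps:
$n{\left(o,A \right)} = \frac{3}{-2 + A o^{2}}$ ($n{\left(o,A \right)} = \frac{3}{-2 + \left(o o A + 0\right)} = \frac{3}{-2 + \left(o^{2} A + 0\right)} = \frac{3}{-2 + \left(A o^{2} + 0\right)} = \frac{3}{-2 + A o^{2}}$)
$0 \left(-12\right) + n{\left(3,3 \right)} = 0 \left(-12\right) + \frac{3}{-2 + 3 \cdot 3^{2}} = 0 + \frac{3}{-2 + 3 \cdot 9} = 0 + \frac{3}{-2 + 27} = 0 + \frac{3}{25} = \frac{3}{25}$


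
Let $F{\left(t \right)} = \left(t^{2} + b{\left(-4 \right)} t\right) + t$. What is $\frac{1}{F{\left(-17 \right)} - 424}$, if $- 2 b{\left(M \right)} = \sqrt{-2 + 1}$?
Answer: $- \frac{608}{92705} - \frac{34 i}{92705} \approx -0.0065584 - 0.00036675 i$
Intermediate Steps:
$b{\left(M \right)} = - \frac{i}{2}$ ($b{\left(M \right)} = - \frac{\sqrt{-2 + 1}}{2} = - \frac{\sqrt{-1}}{2} = - \frac{i}{2}$)
$F{\left(t \right)} = t + t^{2} - \frac{i t}{2}$ ($F{\left(t \right)} = \left(t^{2} + - \frac{i}{2} t\right) + t = \left(t^{2} - \frac{i t}{2}\right) + t = t + t^{2} - \frac{i t}{2}$)
$\frac{1}{F{\left(-17 \right)} - 424} = \frac{1}{\frac{1}{2} \left(-17\right) \left(2 - i + 2 \left(-17\right)\right) - 424} = \frac{1}{\frac{1}{2} \left(-17\right) \left(2 - i - 34\right) - 424} = \frac{1}{\frac{1}{2} \left(-17\right) \left(-32 - i\right) - 424} = \frac{1}{\left(272 + \frac{17 i}{2}\right) - 424} = \frac{1}{-152 + \frac{17 i}{2}} = \frac{4 \left(-152 - \frac{17 i}{2}\right)}{92705}$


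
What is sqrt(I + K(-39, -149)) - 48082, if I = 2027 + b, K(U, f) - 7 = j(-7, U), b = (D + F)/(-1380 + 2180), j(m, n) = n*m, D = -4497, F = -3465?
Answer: -48082 + 3*sqrt(102091)/20 ≈ -48034.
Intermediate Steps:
j(m, n) = m*n
b = -3981/400 (b = (-4497 - 3465)/(-1380 + 2180) = -7962/800 = -7962*1/800 = -3981/400 ≈ -9.9525)
K(U, f) = 7 - 7*U
I = 806819/400 (I = 2027 - 3981/400 = 806819/400 ≈ 2017.0)
sqrt(I + K(-39, -149)) - 48082 = sqrt(806819/400 + (7 - 7*(-39))) - 48082 = sqrt(806819/400 + (7 + 273)) - 48082 = sqrt(806819/400 + 280) - 48082 = sqrt(918819/400) - 48082 = 3*sqrt(102091)/20 - 48082 = -48082 + 3*sqrt(102091)/20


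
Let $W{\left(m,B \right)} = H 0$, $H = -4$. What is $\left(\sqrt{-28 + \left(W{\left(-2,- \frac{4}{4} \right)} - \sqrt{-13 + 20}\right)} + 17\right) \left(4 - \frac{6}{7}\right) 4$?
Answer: $\frac{1496}{7} + \frac{88 \sqrt{-28 - \sqrt{7}}}{7} \approx 213.71 + 69.594 i$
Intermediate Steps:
$W{\left(m,B \right)} = 0$ ($W{\left(m,B \right)} = \left(-4\right) 0 = 0$)
$\left(\sqrt{-28 + \left(W{\left(-2,- \frac{4}{4} \right)} - \sqrt{-13 + 20}\right)} + 17\right) \left(4 - \frac{6}{7}\right) 4 = \left(\sqrt{-28 + \left(0 - \sqrt{-13 + 20}\right)} + 17\right) \left(4 - \frac{6}{7}\right) 4 = \left(\sqrt{-28 + \left(0 - \sqrt{7}\right)} + 17\right) \left(4 - \frac{6}{7}\right) 4 = \left(\sqrt{-28 - \sqrt{7}} + 17\right) \left(4 - \frac{6}{7}\right) 4 = \left(17 + \sqrt{-28 - \sqrt{7}}\right) \frac{22}{7} \cdot 4 = \left(17 + \sqrt{-28 - \sqrt{7}}\right) \frac{88}{7} = \frac{1496}{7} + \frac{88 \sqrt{-28 - \sqrt{7}}}{7}$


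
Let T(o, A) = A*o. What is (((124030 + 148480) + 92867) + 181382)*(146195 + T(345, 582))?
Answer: 189717171615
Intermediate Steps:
(((124030 + 148480) + 92867) + 181382)*(146195 + T(345, 582)) = (((124030 + 148480) + 92867) + 181382)*(146195 + 582*345) = ((272510 + 92867) + 181382)*(146195 + 200790) = (365377 + 181382)*346985 = 546759*346985 = 189717171615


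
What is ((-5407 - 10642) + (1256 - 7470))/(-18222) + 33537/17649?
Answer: 111558989/35733342 ≈ 3.1220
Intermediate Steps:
((-5407 - 10642) + (1256 - 7470))/(-18222) + 33537/17649 = (-16049 - 6214)*(-1/18222) + 33537*(1/17649) = -22263*(-1/18222) + 11179/5883 = 7421/6074 + 11179/5883 = 111558989/35733342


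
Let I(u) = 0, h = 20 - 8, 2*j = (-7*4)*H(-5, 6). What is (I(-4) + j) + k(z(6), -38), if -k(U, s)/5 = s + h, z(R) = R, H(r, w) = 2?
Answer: 102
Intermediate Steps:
j = -28 (j = (-7*4*2)/2 = (-28*2)/2 = (1/2)*(-56) = -28)
h = 12
k(U, s) = -60 - 5*s (k(U, s) = -5*(s + 12) = -5*(12 + s) = -60 - 5*s)
(I(-4) + j) + k(z(6), -38) = (0 - 28) + (-60 - 5*(-38)) = -28 + (-60 + 190) = -28 + 130 = 102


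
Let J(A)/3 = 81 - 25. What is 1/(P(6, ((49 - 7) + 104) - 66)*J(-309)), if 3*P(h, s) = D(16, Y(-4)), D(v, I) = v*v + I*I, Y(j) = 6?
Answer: 1/16352 ≈ 6.1155e-5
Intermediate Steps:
D(v, I) = I**2 + v**2 (D(v, I) = v**2 + I**2 = I**2 + v**2)
P(h, s) = 292/3 (P(h, s) = (6**2 + 16**2)/3 = (36 + 256)/3 = (1/3)*292 = 292/3)
J(A) = 168 (J(A) = 3*(81 - 25) = 3*56 = 168)
1/(P(6, ((49 - 7) + 104) - 66)*J(-309)) = 1/((292/3)*168) = (3/292)*(1/168) = 1/16352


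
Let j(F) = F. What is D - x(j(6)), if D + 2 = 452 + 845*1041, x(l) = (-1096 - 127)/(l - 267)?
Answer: 229703572/261 ≈ 8.8009e+5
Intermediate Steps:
x(l) = -1223/(-267 + l)
D = 880095 (D = -2 + (452 + 845*1041) = -2 + (452 + 879645) = -2 + 880097 = 880095)
D - x(j(6)) = 880095 - (-1223)/(-267 + 6) = 880095 - (-1223)/(-261) = 880095 - (-1223)*(-1)/261 = 880095 - 1*1223/261 = 880095 - 1223/261 = 229703572/261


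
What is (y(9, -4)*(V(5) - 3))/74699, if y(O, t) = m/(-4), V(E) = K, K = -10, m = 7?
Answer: 91/298796 ≈ 0.00030456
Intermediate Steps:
V(E) = -10
y(O, t) = -7/4 (y(O, t) = 7/(-4) = 7*(-¼) = -7/4)
(y(9, -4)*(V(5) - 3))/74699 = -7*(-10 - 3)/4/74699 = -7/4*(-13)*(1/74699) = (91/4)*(1/74699) = 91/298796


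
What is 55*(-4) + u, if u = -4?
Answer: -224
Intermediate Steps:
55*(-4) + u = 55*(-4) - 4 = -220 - 4 = -224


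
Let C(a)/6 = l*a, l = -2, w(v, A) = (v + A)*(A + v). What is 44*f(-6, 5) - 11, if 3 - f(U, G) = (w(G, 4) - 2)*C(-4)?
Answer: -166727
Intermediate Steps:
w(v, A) = (A + v)**2 (w(v, A) = (A + v)*(A + v) = (A + v)**2)
C(a) = -12*a (C(a) = 6*(-2*a) = -12*a)
f(U, G) = 99 - 48*(4 + G)**2 (f(U, G) = 3 - ((4 + G)**2 - 2)*(-12*(-4)) = 3 - (-2 + (4 + G)**2)*48 = 3 - (-96 + 48*(4 + G)**2) = 3 + (96 - 48*(4 + G)**2) = 99 - 48*(4 + G)**2)
44*f(-6, 5) - 11 = 44*(99 - 48*(4 + 5)**2) - 11 = 44*(99 - 48*9**2) - 11 = 44*(99 - 48*81) - 11 = 44*(99 - 3888) - 11 = 44*(-3789) - 11 = -166716 - 11 = -166727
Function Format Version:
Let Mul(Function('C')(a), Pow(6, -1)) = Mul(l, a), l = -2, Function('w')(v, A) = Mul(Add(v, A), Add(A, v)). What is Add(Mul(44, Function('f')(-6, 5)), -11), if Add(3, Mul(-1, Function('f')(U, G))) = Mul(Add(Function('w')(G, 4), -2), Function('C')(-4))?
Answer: -166727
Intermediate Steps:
Function('w')(v, A) = Pow(Add(A, v), 2) (Function('w')(v, A) = Mul(Add(A, v), Add(A, v)) = Pow(Add(A, v), 2))
Function('C')(a) = Mul(-12, a) (Function('C')(a) = Mul(6, Mul(-2, a)) = Mul(-12, a))
Function('f')(U, G) = Add(99, Mul(-48, Pow(Add(4, G), 2))) (Function('f')(U, G) = Add(3, Mul(-1, Mul(Add(Pow(Add(4, G), 2), -2), Mul(-12, -4)))) = Add(3, Mul(-1, Mul(Add(-2, Pow(Add(4, G), 2)), 48))) = Add(3, Mul(-1, Add(-96, Mul(48, Pow(Add(4, G), 2))))) = Add(3, Add(96, Mul(-48, Pow(Add(4, G), 2)))) = Add(99, Mul(-48, Pow(Add(4, G), 2))))
Add(Mul(44, Function('f')(-6, 5)), -11) = Add(Mul(44, Add(99, Mul(-48, Pow(Add(4, 5), 2)))), -11) = Add(Mul(44, Add(99, Mul(-48, Pow(9, 2)))), -11) = Add(Mul(44, Add(99, Mul(-48, 81))), -11) = Add(Mul(44, Add(99, -3888)), -11) = Add(Mul(44, -3789), -11) = Add(-166716, -11) = -166727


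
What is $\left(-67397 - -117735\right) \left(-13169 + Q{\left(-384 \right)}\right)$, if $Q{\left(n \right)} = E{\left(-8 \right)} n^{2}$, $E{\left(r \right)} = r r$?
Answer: $474386067070$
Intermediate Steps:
$E{\left(r \right)} = r^{2}$
$Q{\left(n \right)} = 64 n^{2}$ ($Q{\left(n \right)} = \left(-8\right)^{2} n^{2} = 64 n^{2}$)
$\left(-67397 - -117735\right) \left(-13169 + Q{\left(-384 \right)}\right) = \left(-67397 - -117735\right) \left(-13169 + 64 \left(-384\right)^{2}\right) = \left(-67397 + 117735\right) \left(-13169 + 64 \cdot 147456\right) = 50338 \left(-13169 + 9437184\right) = 50338 \cdot 9424015 = 474386067070$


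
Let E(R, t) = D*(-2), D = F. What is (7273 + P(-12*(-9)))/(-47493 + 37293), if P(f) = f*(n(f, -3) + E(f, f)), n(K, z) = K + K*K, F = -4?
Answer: -1279513/10200 ≈ -125.44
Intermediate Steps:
D = -4
n(K, z) = K + K²
E(R, t) = 8 (E(R, t) = -4*(-2) = 8)
P(f) = f*(8 + f*(1 + f)) (P(f) = f*(f*(1 + f) + 8) = f*(8 + f*(1 + f)))
(7273 + P(-12*(-9)))/(-47493 + 37293) = (7273 + (-12*(-9))*(8 + (-12*(-9))*(1 - 12*(-9))))/(-47493 + 37293) = (7273 + 108*(8 + 108*(1 + 108)))/(-10200) = (7273 + 108*(8 + 108*109))*(-1/10200) = (7273 + 108*(8 + 11772))*(-1/10200) = (7273 + 108*11780)*(-1/10200) = (7273 + 1272240)*(-1/10200) = 1279513*(-1/10200) = -1279513/10200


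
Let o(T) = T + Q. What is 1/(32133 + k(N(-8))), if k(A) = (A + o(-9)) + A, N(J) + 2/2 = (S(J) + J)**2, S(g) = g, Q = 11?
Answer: 1/32645 ≈ 3.0633e-5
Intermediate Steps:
N(J) = -1 + 4*J**2 (N(J) = -1 + (J + J)**2 = -1 + (2*J)**2 = -1 + 4*J**2)
o(T) = 11 + T (o(T) = T + 11 = 11 + T)
k(A) = 2 + 2*A (k(A) = (A + (11 - 9)) + A = (A + 2) + A = (2 + A) + A = 2 + 2*A)
1/(32133 + k(N(-8))) = 1/(32133 + (2 + 2*(-1 + 4*(-8)**2))) = 1/(32133 + (2 + 2*(-1 + 4*64))) = 1/(32133 + (2 + 2*(-1 + 256))) = 1/(32133 + (2 + 2*255)) = 1/(32133 + (2 + 510)) = 1/(32133 + 512) = 1/32645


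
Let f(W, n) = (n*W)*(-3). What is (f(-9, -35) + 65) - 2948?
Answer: -3828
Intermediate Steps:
f(W, n) = -3*W*n (f(W, n) = (W*n)*(-3) = -3*W*n)
(f(-9, -35) + 65) - 2948 = (-3*(-9)*(-35) + 65) - 2948 = (-945 + 65) - 2948 = -880 - 2948 = -3828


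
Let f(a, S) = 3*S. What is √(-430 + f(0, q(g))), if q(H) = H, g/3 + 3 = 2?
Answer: I*√439 ≈ 20.952*I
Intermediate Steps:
g = -3 (g = -9 + 3*2 = -9 + 6 = -3)
√(-430 + f(0, q(g))) = √(-430 + 3*(-3)) = √(-430 - 9) = √(-439) = I*√439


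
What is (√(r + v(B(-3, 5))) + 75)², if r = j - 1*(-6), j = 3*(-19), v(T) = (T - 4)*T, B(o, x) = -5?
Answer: (75 + I*√6)² ≈ 5619.0 + 367.42*I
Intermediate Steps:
v(T) = T*(-4 + T) (v(T) = (-4 + T)*T = T*(-4 + T))
j = -57
r = -51 (r = -57 - 1*(-6) = -57 + 6 = -51)
(√(r + v(B(-3, 5))) + 75)² = (√(-51 - 5*(-4 - 5)) + 75)² = (√(-51 - 5*(-9)) + 75)² = (√(-51 + 45) + 75)² = (√(-6) + 75)² = (I*√6 + 75)² = (75 + I*√6)²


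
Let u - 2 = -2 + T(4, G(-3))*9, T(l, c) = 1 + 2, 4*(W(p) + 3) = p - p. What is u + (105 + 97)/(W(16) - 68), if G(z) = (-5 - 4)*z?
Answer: 1715/71 ≈ 24.155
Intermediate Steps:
W(p) = -3 (W(p) = -3 + (p - p)/4 = -3 + (¼)*0 = -3 + 0 = -3)
G(z) = -9*z
T(l, c) = 3
u = 27 (u = 2 + (-2 + 3*9) = 2 + (-2 + 27) = 2 + 25 = 27)
u + (105 + 97)/(W(16) - 68) = 27 + (105 + 97)/(-3 - 68) = 27 + 202/(-71) = 27 + 202*(-1/71) = 27 - 202/71 = 1715/71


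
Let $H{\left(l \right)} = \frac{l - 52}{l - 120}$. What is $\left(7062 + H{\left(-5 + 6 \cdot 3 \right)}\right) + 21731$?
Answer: $\frac{3080890}{107} \approx 28793.0$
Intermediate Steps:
$H{\left(l \right)} = \frac{-52 + l}{-120 + l}$
$\left(7062 + H{\left(-5 + 6 \cdot 3 \right)}\right) + 21731 = \left(7062 + \frac{-52 + \left(-5 + 6 \cdot 3\right)}{-120 + \left(-5 + 6 \cdot 3\right)}\right) + 21731 = \left(7062 + \frac{-52 + \left(-5 + 18\right)}{-120 + \left(-5 + 18\right)}\right) + 21731 = \left(7062 + \frac{-52 + 13}{-120 + 13}\right) + 21731 = \left(7062 + \frac{1}{-107} \left(-39\right)\right) + 21731 = \left(7062 - - \frac{39}{107}\right) + 21731 = \left(7062 + \frac{39}{107}\right) + 21731 = \frac{755673}{107} + 21731 = \frac{3080890}{107}$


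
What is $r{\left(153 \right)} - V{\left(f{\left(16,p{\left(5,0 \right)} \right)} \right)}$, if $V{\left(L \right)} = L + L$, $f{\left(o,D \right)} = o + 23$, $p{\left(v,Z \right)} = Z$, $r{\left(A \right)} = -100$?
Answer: $-178$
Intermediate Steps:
$f{\left(o,D \right)} = 23 + o$
$V{\left(L \right)} = 2 L$
$r{\left(153 \right)} - V{\left(f{\left(16,p{\left(5,0 \right)} \right)} \right)} = -100 - 2 \left(23 + 16\right) = -100 - 2 \cdot 39 = -100 - 78 = -178$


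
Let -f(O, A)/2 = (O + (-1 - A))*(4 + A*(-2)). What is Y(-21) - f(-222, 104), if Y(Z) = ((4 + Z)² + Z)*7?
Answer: 135292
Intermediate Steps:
f(O, A) = -2*(4 - 2*A)*(-1 + O - A) (f(O, A) = -2*(O + (-1 - A))*(4 + A*(-2)) = -2*(-1 + O - A)*(4 - 2*A) = -2*(4 - 2*A)*(-1 + O - A))
Y(Z) = 7*Z + 7*(4 + Z)² (Y(Z) = (Z + (4 + Z)²)*7 = 7*Z + 7*(4 + Z)²)
Y(-21) - f(-222, 104) = (7*(-21) + 7*(4 - 21)²) - (8 - 8*(-222) - 4*104² + 4*104 + 4*104*(-222)) = (-147 + 7*(-17)²) - (8 + 1776 - 4*10816 + 416 - 92352) = (-147 + 7*289) - (8 + 1776 - 43264 + 416 - 92352) = (-147 + 2023) - 1*(-133416) = 1876 + 133416 = 135292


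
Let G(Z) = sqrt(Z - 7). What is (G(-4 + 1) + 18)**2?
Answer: (18 + I*sqrt(10))**2 ≈ 314.0 + 113.84*I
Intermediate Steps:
G(Z) = sqrt(-7 + Z)
(G(-4 + 1) + 18)**2 = (sqrt(-7 + (-4 + 1)) + 18)**2 = (sqrt(-7 - 3) + 18)**2 = (sqrt(-10) + 18)**2 = (I*sqrt(10) + 18)**2 = (18 + I*sqrt(10))**2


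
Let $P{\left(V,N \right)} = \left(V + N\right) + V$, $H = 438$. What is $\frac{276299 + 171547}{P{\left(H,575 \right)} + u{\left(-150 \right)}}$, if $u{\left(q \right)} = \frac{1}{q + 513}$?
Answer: $\frac{81284049}{263357} \approx 308.65$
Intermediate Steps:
$u{\left(q \right)} = \frac{1}{513 + q}$
$P{\left(V,N \right)} = N + 2 V$ ($P{\left(V,N \right)} = \left(N + V\right) + V = N + 2 V$)
$\frac{276299 + 171547}{P{\left(H,575 \right)} + u{\left(-150 \right)}} = \frac{276299 + 171547}{\left(575 + 2 \cdot 438\right) + \frac{1}{513 - 150}} = \frac{447846}{\left(575 + 876\right) + \frac{1}{363}} = \frac{447846}{1451 + \frac{1}{363}} = \frac{447846}{\frac{526714}{363}} = 447846 \cdot \frac{363}{526714} = \frac{81284049}{263357}$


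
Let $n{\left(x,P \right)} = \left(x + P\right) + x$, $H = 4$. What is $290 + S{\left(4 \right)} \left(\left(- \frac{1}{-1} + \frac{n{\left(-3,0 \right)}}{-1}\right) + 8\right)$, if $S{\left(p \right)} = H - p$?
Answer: $290$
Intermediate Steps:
$S{\left(p \right)} = 4 - p$
$n{\left(x,P \right)} = P + 2 x$ ($n{\left(x,P \right)} = \left(P + x\right) + x = P + 2 x$)
$290 + S{\left(4 \right)} \left(\left(- \frac{1}{-1} + \frac{n{\left(-3,0 \right)}}{-1}\right) + 8\right) = 290 + \left(4 - 4\right) \left(\left(- \frac{1}{-1} + \frac{0 + 2 \left(-3\right)}{-1}\right) + 8\right) = 290 + \left(4 - 4\right) \left(\left(\left(-1\right) \left(-1\right) + \left(0 - 6\right) \left(-1\right)\right) + 8\right) = 290 + 0 \left(\left(1 - -6\right) + 8\right) = 290 + 0 \left(\left(1 + 6\right) + 8\right) = 290 + 0 \left(7 + 8\right) = 290 + 0 \cdot 15 = 290 + 0 = 290$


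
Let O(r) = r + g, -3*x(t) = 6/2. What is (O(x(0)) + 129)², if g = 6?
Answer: 17956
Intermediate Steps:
x(t) = -1 (x(t) = -2/2 = -⅓*3 = -1)
O(r) = 6 + r (O(r) = r + 6 = 6 + r)
(O(x(0)) + 129)² = ((6 - 1) + 129)² = (5 + 129)² = 134² = 17956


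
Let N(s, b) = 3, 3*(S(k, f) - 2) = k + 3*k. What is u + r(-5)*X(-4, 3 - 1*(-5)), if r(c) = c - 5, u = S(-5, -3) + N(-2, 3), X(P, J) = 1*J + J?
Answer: -485/3 ≈ -161.67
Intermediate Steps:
X(P, J) = 2*J (X(P, J) = J + J = 2*J)
S(k, f) = 2 + 4*k/3 (S(k, f) = 2 + (k + 3*k)/3 = 2 + (4*k)/3 = 2 + 4*k/3)
u = -5/3 (u = (2 + (4/3)*(-5)) + 3 = (2 - 20/3) + 3 = -14/3 + 3 = -5/3 ≈ -1.6667)
r(c) = -5 + c
u + r(-5)*X(-4, 3 - 1*(-5)) = -5/3 + (-5 - 5)*(2*(3 - 1*(-5))) = -5/3 - 20*(3 + 5) = -5/3 - 20*8 = -5/3 - 10*16 = -5/3 - 160 = -485/3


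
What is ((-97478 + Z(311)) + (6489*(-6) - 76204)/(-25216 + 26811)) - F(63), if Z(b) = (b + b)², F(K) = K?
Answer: 461386947/1595 ≈ 2.8927e+5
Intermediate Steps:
Z(b) = 4*b² (Z(b) = (2*b)² = 4*b²)
((-97478 + Z(311)) + (6489*(-6) - 76204)/(-25216 + 26811)) - F(63) = ((-97478 + 4*311²) + (6489*(-6) - 76204)/(-25216 + 26811)) - 1*63 = ((-97478 + 4*96721) + (-38934 - 76204)/1595) - 63 = ((-97478 + 386884) - 115138*1/1595) - 63 = (289406 - 115138/1595) - 63 = 461487432/1595 - 63 = 461386947/1595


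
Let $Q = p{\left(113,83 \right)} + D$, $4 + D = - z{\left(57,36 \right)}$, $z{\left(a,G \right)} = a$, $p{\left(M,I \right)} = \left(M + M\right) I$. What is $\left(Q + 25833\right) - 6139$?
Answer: $38391$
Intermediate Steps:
$p{\left(M,I \right)} = 2 I M$ ($p{\left(M,I \right)} = 2 M I = 2 I M$)
$D = -61$ ($D = -4 - 57 = -61$)
$Q = 18697$ ($Q = 2 \cdot 83 \cdot 113 - 61 = 18758 - 61 = 18697$)
$\left(Q + 25833\right) - 6139 = \left(18697 + 25833\right) - 6139 = 44530 - 6139 = 38391$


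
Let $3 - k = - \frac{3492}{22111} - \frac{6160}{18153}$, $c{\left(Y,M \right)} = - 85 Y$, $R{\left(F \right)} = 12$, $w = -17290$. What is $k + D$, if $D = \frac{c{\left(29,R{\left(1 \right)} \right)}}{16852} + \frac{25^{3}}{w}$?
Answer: $\frac{28621293398089375}{11695081050817164} \approx 2.4473$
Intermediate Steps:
$k = \frac{1403736985}{401380983}$ ($k = 3 - \left(- \frac{3492}{22111} - \frac{6160}{18153}\right) = 3 - - \frac{199594036}{401380983} = 3 + \frac{199594036}{401380983} = \frac{1403736985}{401380983} \approx 3.4973$)
$D = - \frac{30593235}{29137108}$ ($D = \frac{\left(-85\right) 29}{16852} + \frac{25^{3}}{-17290} = \left(-2465\right) \frac{1}{16852} + 15625 \left(- \frac{1}{17290}\right) = - \frac{2465}{16852} - \frac{3125}{3458} = - \frac{30593235}{29137108} \approx -1.05$)
$k + D = \frac{1403736985}{401380983} - \frac{30593235}{29137108} = \frac{28621293398089375}{11695081050817164}$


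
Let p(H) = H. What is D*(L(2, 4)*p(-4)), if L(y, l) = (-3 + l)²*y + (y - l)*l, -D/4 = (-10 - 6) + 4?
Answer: 1152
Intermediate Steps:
D = 48 (D = -4*((-10 - 6) + 4) = -4*(-16 + 4) = -4*(-12) = 48)
L(y, l) = l*(y - l) + y*(-3 + l)² (L(y, l) = y*(-3 + l)² + l*(y - l) = l*(y - l) + y*(-3 + l)²)
D*(L(2, 4)*p(-4)) = 48*((-1*4² + 4*2 + 2*(-3 + 4)²)*(-4)) = 48*((-1*16 + 8 + 2*1²)*(-4)) = 48*((-16 + 8 + 2*1)*(-4)) = 48*((-16 + 8 + 2)*(-4)) = 48*(-6*(-4)) = 48*24 = 1152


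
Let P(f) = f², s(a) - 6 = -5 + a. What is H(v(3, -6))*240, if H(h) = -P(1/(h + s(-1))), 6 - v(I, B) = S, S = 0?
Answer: -20/3 ≈ -6.6667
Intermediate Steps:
s(a) = 1 + a (s(a) = 6 + (-5 + a) = 1 + a)
v(I, B) = 6 (v(I, B) = 6 - 1*0 = 6 + 0 = 6)
H(h) = -1/h² (H(h) = -(1/(h + (1 - 1)))² = -(1/(h + 0))² = -(1/h)² = -1/h²)
H(v(3, -6))*240 = -1/6²*240 = -1*1/36*240 = -1/36*240 = -20/3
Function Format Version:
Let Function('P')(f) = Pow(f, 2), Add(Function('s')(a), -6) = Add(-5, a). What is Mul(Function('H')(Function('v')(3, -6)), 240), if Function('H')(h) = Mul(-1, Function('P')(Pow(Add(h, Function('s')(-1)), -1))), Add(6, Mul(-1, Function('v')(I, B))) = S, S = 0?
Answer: Rational(-20, 3) ≈ -6.6667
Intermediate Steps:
Function('s')(a) = Add(1, a) (Function('s')(a) = Add(6, Add(-5, a)) = Add(1, a))
Function('v')(I, B) = 6 (Function('v')(I, B) = Add(6, Mul(-1, 0)) = Add(6, 0) = 6)
Function('H')(h) = Mul(-1, Pow(h, -2)) (Function('H')(h) = Mul(-1, Pow(Pow(Add(h, Add(1, -1)), -1), 2)) = Mul(-1, Pow(Pow(Add(h, 0), -1), 2)) = Mul(-1, Pow(Pow(h, -1), 2)) = Mul(-1, Pow(h, -2)))
Mul(Function('H')(Function('v')(3, -6)), 240) = Mul(Mul(-1, Pow(6, -2)), 240) = Mul(Mul(-1, Rational(1, 36)), 240) = Mul(Rational(-1, 36), 240) = Rational(-20, 3)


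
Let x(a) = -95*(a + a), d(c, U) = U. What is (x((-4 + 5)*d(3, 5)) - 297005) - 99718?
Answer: -397673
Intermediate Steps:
x(a) = -190*a
(x((-4 + 5)*d(3, 5)) - 297005) - 99718 = (-190*(-4 + 5)*5 - 297005) - 99718 = (-190*5 - 297005) - 99718 = (-950 - 297005) - 99718 = -297955 - 99718 = -397673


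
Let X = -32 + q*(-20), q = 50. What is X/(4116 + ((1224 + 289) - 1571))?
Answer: -516/2029 ≈ -0.25431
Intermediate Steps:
X = -1032 (X = -32 + 50*(-20) = -32 - 1000 = -1032)
X/(4116 + ((1224 + 289) - 1571)) = -1032/(4116 + ((1224 + 289) - 1571)) = -1032/(4116 + (1513 - 1571)) = -1032/(4116 - 58) = -1032/4058 = -1032*1/4058 = -516/2029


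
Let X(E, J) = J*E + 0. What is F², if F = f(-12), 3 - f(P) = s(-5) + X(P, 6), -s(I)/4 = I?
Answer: 3025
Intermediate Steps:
X(E, J) = E*J (X(E, J) = E*J + 0 = E*J)
s(I) = -4*I
f(P) = -17 - 6*P (f(P) = 3 - (-4*(-5) + P*6) = 3 - (20 + 6*P) = 3 + (-20 - 6*P) = -17 - 6*P)
F = 55 (F = -17 - 6*(-12) = -17 + 72 = 55)
F² = 55² = 3025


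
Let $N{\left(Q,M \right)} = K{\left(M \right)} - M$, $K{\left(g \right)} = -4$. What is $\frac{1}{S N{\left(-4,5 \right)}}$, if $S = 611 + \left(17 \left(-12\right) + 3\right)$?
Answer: $- \frac{1}{3690} \approx -0.000271$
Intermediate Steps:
$S = 410$ ($S = 611 + \left(-204 + 3\right) = 611 - 201 = 410$)
$N{\left(Q,M \right)} = -4 - M$
$\frac{1}{S N{\left(-4,5 \right)}} = \frac{1}{410 \left(-4 - 5\right)} = \frac{1}{410 \left(-9\right)} = \frac{1}{-3690} = - \frac{1}{3690}$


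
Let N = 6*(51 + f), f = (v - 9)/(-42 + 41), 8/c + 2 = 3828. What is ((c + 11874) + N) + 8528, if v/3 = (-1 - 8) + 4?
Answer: 39889880/1913 ≈ 20852.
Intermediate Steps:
c = 4/1913 (c = 8/(-2 + 3828) = 8/3826 = 8*(1/3826) = 4/1913 ≈ 0.0020910)
v = -15 (v = 3*((-1 - 8) + 4) = 3*(-9 + 4) = 3*(-5) = -15)
f = 24 (f = (-15 - 9)/(-42 + 41) = -24/(-1) = -24*(-1) = 24)
N = 450 (N = 6*(51 + 24) = 6*75 = 450)
((c + 11874) + N) + 8528 = ((4/1913 + 11874) + 450) + 8528 = (22714966/1913 + 450) + 8528 = 23575816/1913 + 8528 = 39889880/1913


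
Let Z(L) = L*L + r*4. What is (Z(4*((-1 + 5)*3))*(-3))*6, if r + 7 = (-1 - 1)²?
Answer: -41256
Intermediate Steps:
r = -3 (r = -7 + (-1 - 1)² = -7 + (-2)² = -7 + 4 = -3)
Z(L) = -12 + L² (Z(L) = L*L - 3*4 = L² - 12 = -12 + L²)
(Z(4*((-1 + 5)*3))*(-3))*6 = ((-12 + (4*((-1 + 5)*3))²)*(-3))*6 = ((-12 + (4*(4*3))²)*(-3))*6 = ((-12 + (4*12)²)*(-3))*6 = ((-12 + 48²)*(-3))*6 = ((-12 + 2304)*(-3))*6 = (2292*(-3))*6 = -6876*6 = -41256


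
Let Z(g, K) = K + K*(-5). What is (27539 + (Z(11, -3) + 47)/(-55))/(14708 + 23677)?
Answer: 504862/703725 ≈ 0.71741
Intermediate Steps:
Z(g, K) = -4*K (Z(g, K) = K - 5*K = -4*K)
(27539 + (Z(11, -3) + 47)/(-55))/(14708 + 23677) = (27539 + (-4*(-3) + 47)/(-55))/(14708 + 23677) = (27539 + (12 + 47)*(-1/55))/38385 = (27539 + 59*(-1/55))*(1/38385) = (27539 - 59/55)*(1/38385) = (1514586/55)*(1/38385) = 504862/703725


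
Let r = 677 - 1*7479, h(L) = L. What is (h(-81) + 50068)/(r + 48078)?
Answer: 49987/41276 ≈ 1.2110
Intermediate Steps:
r = -6802 (r = 677 - 7479 = -6802)
(h(-81) + 50068)/(r + 48078) = (-81 + 50068)/(-6802 + 48078) = 49987/41276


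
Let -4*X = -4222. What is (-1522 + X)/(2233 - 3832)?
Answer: 311/1066 ≈ 0.29174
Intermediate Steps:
X = 2111/2 (X = -¼*(-4222) = 2111/2 ≈ 1055.5)
(-1522 + X)/(2233 - 3832) = (-1522 + 2111/2)/(2233 - 3832) = -933/2/(-1599) = -933/2*(-1/1599) = 311/1066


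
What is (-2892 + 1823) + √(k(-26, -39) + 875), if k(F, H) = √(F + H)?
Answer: -1069 + √(875 + I*√65) ≈ -1039.4 + 0.13628*I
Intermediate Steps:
(-2892 + 1823) + √(k(-26, -39) + 875) = (-2892 + 1823) + √(√(-26 - 39) + 875) = -1069 + √(√(-65) + 875) = -1069 + √(I*√65 + 875) = -1069 + √(875 + I*√65)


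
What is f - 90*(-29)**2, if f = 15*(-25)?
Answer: -76065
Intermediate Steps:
f = -375
f - 90*(-29)**2 = -375 - 90*(-29)**2 = -375 - 90*841 = -375 - 75690 = -76065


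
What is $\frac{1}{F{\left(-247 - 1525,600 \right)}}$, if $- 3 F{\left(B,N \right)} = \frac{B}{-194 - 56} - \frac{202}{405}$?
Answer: $- \frac{30375}{66716} \approx -0.45529$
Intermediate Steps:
$F{\left(B,N \right)} = \frac{202}{1215} + \frac{B}{750}$ ($F{\left(B,N \right)} = - \frac{\frac{B}{-194 - 56} - \frac{202}{405}}{3} = - \frac{\frac{B}{-250} - \frac{202}{405}}{3} = - \frac{B \left(- \frac{1}{250}\right) - \frac{202}{405}}{3} = - \frac{- \frac{B}{250} - \frac{202}{405}}{3} = - \frac{- \frac{202}{405} - \frac{B}{250}}{3} = \frac{202}{1215} + \frac{B}{750}$)
$\frac{1}{F{\left(-247 - 1525,600 \right)}} = \frac{1}{\frac{202}{1215} + \frac{-247 - 1525}{750}} = \frac{1}{\frac{202}{1215} + \frac{1}{750} \left(-1772\right)} = \frac{1}{\frac{202}{1215} - \frac{886}{375}} = \frac{1}{- \frac{66716}{30375}} = - \frac{30375}{66716}$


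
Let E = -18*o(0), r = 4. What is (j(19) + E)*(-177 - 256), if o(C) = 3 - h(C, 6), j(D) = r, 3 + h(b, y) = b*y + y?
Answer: -1732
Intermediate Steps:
h(b, y) = -3 + y + b*y (h(b, y) = -3 + (b*y + y) = -3 + (y + b*y) = -3 + y + b*y)
j(D) = 4
o(C) = -6*C (o(C) = 3 - (-3 + 6 + C*6) = 3 - (-3 + 6 + 6*C) = 3 - (3 + 6*C) = 3 + (-3 - 6*C) = -6*C)
E = 0 (E = -(-108)*0 = -18*0 = 0)
(j(19) + E)*(-177 - 256) = (4 + 0)*(-177 - 256) = 4*(-433) = -1732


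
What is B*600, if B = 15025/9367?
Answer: 9015000/9367 ≈ 962.42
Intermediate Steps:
B = 15025/9367 (B = 15025*(1/9367) = 15025/9367 ≈ 1.6040)
B*600 = (15025/9367)*600 = 9015000/9367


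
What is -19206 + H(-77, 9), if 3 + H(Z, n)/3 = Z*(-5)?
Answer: -18060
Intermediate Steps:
H(Z, n) = -9 - 15*Z (H(Z, n) = -9 + 3*(Z*(-5)) = -9 + 3*(-5*Z) = -9 - 15*Z)
-19206 + H(-77, 9) = -19206 + (-9 - 15*(-77)) = -19206 + (-9 + 1155) = -19206 + 1146 = -18060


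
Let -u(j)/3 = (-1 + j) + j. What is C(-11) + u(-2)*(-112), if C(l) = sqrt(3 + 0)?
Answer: -1680 + sqrt(3) ≈ -1678.3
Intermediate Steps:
u(j) = 3 - 6*j (u(j) = -3*((-1 + j) + j) = -3*(-1 + 2*j) = 3 - 6*j)
C(l) = sqrt(3)
C(-11) + u(-2)*(-112) = sqrt(3) + (3 - 6*(-2))*(-112) = sqrt(3) + (3 + 12)*(-112) = sqrt(3) + 15*(-112) = sqrt(3) - 1680 = -1680 + sqrt(3)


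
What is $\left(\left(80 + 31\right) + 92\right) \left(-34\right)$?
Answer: $-6902$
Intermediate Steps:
$\left(\left(80 + 31\right) + 92\right) \left(-34\right) = \left(111 + 92\right) \left(-34\right) = 203 \left(-34\right) = -6902$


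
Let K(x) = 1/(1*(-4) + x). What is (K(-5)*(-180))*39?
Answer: 780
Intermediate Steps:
K(x) = 1/(-4 + x)
(K(-5)*(-180))*39 = (-180/(-4 - 5))*39 = (-180/(-9))*39 = -⅑*(-180)*39 = 20*39 = 780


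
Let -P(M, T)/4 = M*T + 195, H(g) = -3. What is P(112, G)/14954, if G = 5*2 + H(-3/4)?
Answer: -1958/7477 ≈ -0.26187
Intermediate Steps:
G = 7 (G = 5*2 - 3 = 10 - 3 = 7)
P(M, T) = -780 - 4*M*T (P(M, T) = -4*(M*T + 195) = -4*(195 + M*T) = -780 - 4*M*T)
P(112, G)/14954 = (-780 - 4*112*7)/14954 = (-780 - 3136)*(1/14954) = -3916*1/14954 = -1958/7477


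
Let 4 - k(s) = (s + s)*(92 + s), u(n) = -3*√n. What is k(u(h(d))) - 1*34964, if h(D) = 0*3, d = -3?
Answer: -34960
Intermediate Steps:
h(D) = 0
k(s) = 4 - 2*s*(92 + s) (k(s) = 4 - (s + s)*(92 + s) = 4 - 2*s*(92 + s))
k(u(h(d))) - 1*34964 = (4 - (-552)*√0 - 2*(-3*√0)²) - 1*34964 = (4 - (-552)*0 - 2*(-3*0)²) - 34964 = (4 - 184*0 - 2*0²) - 34964 = (4 + 0 - 2*0) - 34964 = (4 + 0 + 0) - 34964 = 4 - 34964 = -34960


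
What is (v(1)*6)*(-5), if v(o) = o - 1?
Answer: 0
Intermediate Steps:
v(o) = -1 + o
(v(1)*6)*(-5) = ((-1 + 1)*6)*(-5) = (0*6)*(-5) = 0*(-5) = 0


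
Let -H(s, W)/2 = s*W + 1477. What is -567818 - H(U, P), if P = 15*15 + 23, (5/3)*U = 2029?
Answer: 194832/5 ≈ 38966.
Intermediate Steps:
U = 6087/5 (U = (3/5)*2029 = 6087/5 ≈ 1217.4)
P = 248 (P = 225 + 23 = 248)
H(s, W) = -2954 - 2*W*s (H(s, W) = -2*(s*W + 1477) = -2*(W*s + 1477) = -2*(1477 + W*s) = -2954 - 2*W*s)
-567818 - H(U, P) = -567818 - (-2954 - 2*248*6087/5) = -567818 - (-2954 - 3019152/5) = -567818 - 1*(-3033922/5) = -567818 + 3033922/5 = 194832/5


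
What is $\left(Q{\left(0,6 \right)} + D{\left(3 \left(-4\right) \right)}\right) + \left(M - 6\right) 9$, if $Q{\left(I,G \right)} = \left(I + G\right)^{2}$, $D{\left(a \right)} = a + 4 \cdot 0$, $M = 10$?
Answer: $60$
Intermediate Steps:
$D{\left(a \right)} = a$ ($D{\left(a \right)} = a + 0 = a$)
$Q{\left(I,G \right)} = \left(G + I\right)^{2}$
$\left(Q{\left(0,6 \right)} + D{\left(3 \left(-4\right) \right)}\right) + \left(M - 6\right) 9 = \left(\left(6 + 0\right)^{2} + 3 \left(-4\right)\right) + \left(10 - 6\right) 9 = \left(6^{2} - 12\right) + 4 \cdot 9 = \left(36 - 12\right) + 36 = 24 + 36 = 60$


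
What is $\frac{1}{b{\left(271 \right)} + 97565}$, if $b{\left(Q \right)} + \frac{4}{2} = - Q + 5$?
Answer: $\frac{1}{97297} \approx 1.0278 \cdot 10^{-5}$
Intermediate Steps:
$b{\left(Q \right)} = 3 - Q$ ($b{\left(Q \right)} = -2 - \left(-5 + Q\right) = 3 - Q$)
$\frac{1}{b{\left(271 \right)} + 97565} = \frac{1}{\left(3 - 271\right) + 97565} = \frac{1}{-268 + 97565} = \frac{1}{97297}$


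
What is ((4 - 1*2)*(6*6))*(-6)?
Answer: -432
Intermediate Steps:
((4 - 1*2)*(6*6))*(-6) = ((4 - 2)*36)*(-6) = (2*36)*(-6) = 72*(-6) = -432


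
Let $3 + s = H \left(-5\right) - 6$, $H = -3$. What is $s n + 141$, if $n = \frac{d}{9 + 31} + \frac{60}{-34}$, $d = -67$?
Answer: $\frac{40923}{340} \approx 120.36$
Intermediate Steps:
$n = - \frac{2339}{680}$ ($n = - \frac{67}{9 + 31} + \frac{60}{-34} = - \frac{67}{40} + 60 \left(- \frac{1}{34}\right) = \left(-67\right) \frac{1}{40} - \frac{30}{17} = - \frac{67}{40} - \frac{30}{17} = - \frac{2339}{680} \approx -3.4397$)
$s = 6$ ($s = -3 - -9 = -3 + \left(15 - 6\right) = -3 + 9 = 6$)
$s n + 141 = 6 \left(- \frac{2339}{680}\right) + 141 = - \frac{7017}{340} + 141 = \frac{40923}{340}$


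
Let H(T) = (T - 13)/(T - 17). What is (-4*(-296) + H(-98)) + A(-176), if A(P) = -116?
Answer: 122931/115 ≈ 1069.0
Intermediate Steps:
H(T) = (-13 + T)/(-17 + T)
(-4*(-296) + H(-98)) + A(-176) = (-4*(-296) + (-13 - 98)/(-17 - 98)) - 116 = (1184 - 111/(-115)) - 116 = (1184 - 1/115*(-111)) - 116 = (1184 + 111/115) - 116 = 136271/115 - 116 = 122931/115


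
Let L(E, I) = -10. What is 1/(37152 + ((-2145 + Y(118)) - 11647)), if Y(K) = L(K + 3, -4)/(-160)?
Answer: 16/373761 ≈ 4.2808e-5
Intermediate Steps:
Y(K) = 1/16 (Y(K) = -10/(-160) = -10*(-1/160) = 1/16)
1/(37152 + ((-2145 + Y(118)) - 11647)) = 1/(37152 + ((-2145 + 1/16) - 11647)) = 1/(37152 + (-34319/16 - 11647)) = 1/(37152 - 220671/16) = 1/(373761/16) = 16/373761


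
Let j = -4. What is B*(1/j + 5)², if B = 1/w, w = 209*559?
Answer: 19/98384 ≈ 0.00019312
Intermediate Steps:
w = 116831
B = 1/116831 ≈ 8.5594e-6
B*(1/j + 5)² = (1/(-4) + 5)²/116831 = (-¼ + 5)²/116831 = (19/4)²/116831 = (1/116831)*(361/16) = 19/98384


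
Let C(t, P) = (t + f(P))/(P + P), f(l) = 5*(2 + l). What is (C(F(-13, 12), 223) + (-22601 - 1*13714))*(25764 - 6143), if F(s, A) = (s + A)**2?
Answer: -158884618522/223 ≈ -7.1249e+8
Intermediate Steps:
f(l) = 10 + 5*l
F(s, A) = (A + s)**2
C(t, P) = (10 + t + 5*P)/(2*P) (C(t, P) = (t + (10 + 5*P))/(P + P) = (10 + t + 5*P)/((2*P)) = (10 + t + 5*P)*(1/(2*P)) = (10 + t + 5*P)/(2*P))
(C(F(-13, 12), 223) + (-22601 - 1*13714))*(25764 - 6143) = ((1/2)*(10 + (12 - 13)**2 + 5*223)/223 + (-22601 - 1*13714))*(25764 - 6143) = ((1/2)*(1/223)*(10 + (-1)**2 + 1115) + (-22601 - 13714))*19621 = ((1/2)*(1/223)*(10 + 1 + 1115) - 36315)*19621 = ((1/2)*(1/223)*1126 - 36315)*19621 = (563/223 - 36315)*19621 = -8097682/223*19621 = -158884618522/223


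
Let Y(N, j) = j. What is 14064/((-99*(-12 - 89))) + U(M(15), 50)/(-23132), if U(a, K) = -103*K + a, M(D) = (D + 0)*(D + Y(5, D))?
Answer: 31026979/19274739 ≈ 1.6097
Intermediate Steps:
M(D) = 2*D**2 (M(D) = (D + 0)*(D + D) = D*(2*D) = 2*D**2)
U(a, K) = a - 103*K
14064/((-99*(-12 - 89))) + U(M(15), 50)/(-23132) = 14064/((-99*(-12 - 89))) + (2*15**2 - 103*50)/(-23132) = 14064/((-99*(-101))) + (2*225 - 5150)*(-1/23132) = 14064/9999 + (450 - 5150)*(-1/23132) = 14064*(1/9999) - 4700*(-1/23132) = 4688/3333 + 1175/5783 = 31026979/19274739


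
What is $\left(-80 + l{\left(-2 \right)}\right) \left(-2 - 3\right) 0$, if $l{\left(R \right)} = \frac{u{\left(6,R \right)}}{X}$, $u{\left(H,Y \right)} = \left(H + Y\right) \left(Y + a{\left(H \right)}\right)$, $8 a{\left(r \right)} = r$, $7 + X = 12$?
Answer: $0$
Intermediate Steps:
$X = 5$ ($X = -7 + 12 = 5$)
$a{\left(r \right)} = \frac{r}{8}$
$u{\left(H,Y \right)} = \left(H + Y\right) \left(Y + \frac{H}{8}\right)$
$l{\left(R \right)} = \frac{9}{10} + \frac{R^{2}}{5} + \frac{27 R}{20}$ ($l{\left(R \right)} = \frac{R^{2} + \frac{6^{2}}{8} + \frac{9}{8} \cdot 6 R}{5} = \left(R^{2} + \frac{1}{8} \cdot 36 + \frac{27 R}{4}\right) \frac{1}{5} = \left(R^{2} + \frac{9}{2} + \frac{27 R}{4}\right) \frac{1}{5} = \left(\frac{9}{2} + R^{2} + \frac{27 R}{4}\right) \frac{1}{5} = \frac{9}{10} + \frac{R^{2}}{5} + \frac{27 R}{20}$)
$\left(-80 + l{\left(-2 \right)}\right) \left(-2 - 3\right) 0 = \left(-80 + \left(\frac{9}{10} + \frac{\left(-2\right)^{2}}{5} + \frac{27}{20} \left(-2\right)\right)\right) \left(-2 - 3\right) 0 = \left(-80 + \left(\frac{9}{10} + \frac{1}{5} \cdot 4 - \frac{27}{10}\right)\right) \left(\left(-5\right) 0\right) = \left(-80 + \left(\frac{9}{10} + \frac{4}{5} - \frac{27}{10}\right)\right) 0 = \left(-80 - 1\right) 0 = \left(-81\right) 0 = 0$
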